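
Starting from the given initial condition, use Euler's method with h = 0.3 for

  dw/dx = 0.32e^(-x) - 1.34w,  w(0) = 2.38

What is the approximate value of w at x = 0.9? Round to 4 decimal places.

0.6385

Euler: w_{n+1} = w_n + h·f(x_n, w_n).
x=0.000000, w=2.380000: f=-2.869200 → w ← 2.380000 + 0.3·(-2.869200) = 1.519240
x=0.300000, w=1.519240: f=-1.798720 → w ← 1.519240 + 0.3·(-1.798720) = 0.979624
x=0.600000, w=0.979624: f=-1.137077 → w ← 0.979624 + 0.3·(-1.137077) = 0.638501
w(0.9) ≈ 0.6385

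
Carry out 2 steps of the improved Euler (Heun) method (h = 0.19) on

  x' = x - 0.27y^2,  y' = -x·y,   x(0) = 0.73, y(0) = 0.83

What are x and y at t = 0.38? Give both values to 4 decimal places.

0.9992, 0.6021

Heun on (x,y): k1 = f(t_n, state_n); k2 = f(t_n + h, state_n + h·k1); state_{n+1} = state_n + (h/2)·(k1 + k2).
0.000000: (0.730000, 0.830000)
  k1 = (0.543997, -0.605900)
  predictor → (0.833359, 0.714879)
  k2 = (0.695375, -0.595751)
  → (0.847740, 0.715843)
0.190000: (0.847740, 0.715843)
  k1 = (0.709384, -0.606849)
  predictor → (0.982523, 0.600542)
  k2 = (0.885148, -0.590046)
  → (0.999221, 0.602138)
(x(0.38), y(0.38)) ≈ (0.9992, 0.6021)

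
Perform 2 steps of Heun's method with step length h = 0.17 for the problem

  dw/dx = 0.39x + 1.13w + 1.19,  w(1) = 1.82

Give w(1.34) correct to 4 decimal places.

Heun: k1 = f(x_n, w_n); k2 = f(x_n + h, w_n + h·k1); w_{n+1} = w_n + (h/2)·(k1 + k2).
x=1.000000, w=1.820000:
  k1 = f(1.000000, 1.820000) = 3.636600
  k2 = f(1.170000, 2.438222) = 4.401491
  w ← 1.820000 + (0.17/2)·(3.636600 + 4.401491) = 2.503238
x=1.170000, w=2.503238:
  k1 = f(1.170000, 2.503238) = 4.474959
  k2 = f(1.340000, 3.263981) = 5.400898
  w ← 2.503238 + (0.17/2)·(4.474959 + 5.400898) = 3.342686
w(1.34) ≈ 3.3427

3.3427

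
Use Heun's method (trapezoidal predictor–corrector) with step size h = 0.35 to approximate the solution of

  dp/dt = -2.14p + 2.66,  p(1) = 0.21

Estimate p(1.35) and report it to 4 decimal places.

Heun: k1 = f(t_n, p_n); k2 = f(t_n + h, p_n + h·k1); p_{n+1} = p_n + (h/2)·(k1 + k2).
t=1.000000, p=0.210000:
  k1 = f(1.000000, 0.210000) = 2.210600
  k2 = f(1.350000, 0.983710) = 0.554861
  p ← 0.210000 + (0.35/2)·(2.210600 + 0.554861) = 0.693956
p(1.35) ≈ 0.6940

0.6940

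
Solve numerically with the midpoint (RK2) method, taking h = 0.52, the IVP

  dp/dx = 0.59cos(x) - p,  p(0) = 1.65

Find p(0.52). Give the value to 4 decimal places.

1.2318

Midpoint: k1 = f(x_n, p_n); k2 = f(x_n + h/2, p_n + (h/2)·k1); p_{n+1} = p_n + h·k2.
x=0.000000, p=1.650000:
  k1 = f(0.000000, 1.650000) = -1.060000
  k2 = f(0.260000, 1.374400) = -0.804230
  p ← 1.650000 + 0.52·(-0.804230) = 1.231800
p(0.52) ≈ 1.2318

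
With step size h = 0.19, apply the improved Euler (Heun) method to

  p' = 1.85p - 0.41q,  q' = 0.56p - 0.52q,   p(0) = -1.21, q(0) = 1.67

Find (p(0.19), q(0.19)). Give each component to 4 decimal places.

-1.8516, 1.3612

Heun on (p,q): k1 = f(t_n, state_n); k2 = f(t_n + h, state_n + h·k1); state_{n+1} = state_n + (h/2)·(k1 + k2).
0.000000: (-1.210000, 1.670000)
  k1 = (-2.923200, -1.546000)
  predictor → (-1.765408, 1.376260)
  k2 = (-3.830271, -1.704284)
  → (-1.851580, 1.361223)
(p(0.19), q(0.19)) ≈ (-1.8516, 1.3612)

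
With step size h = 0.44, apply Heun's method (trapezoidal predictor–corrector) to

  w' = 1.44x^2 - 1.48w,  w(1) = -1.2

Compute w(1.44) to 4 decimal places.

Heun: k1 = f(x_n, w_n); k2 = f(x_n + h, w_n + h·k1); w_{n+1} = w_n + (h/2)·(k1 + k2).
x=1.000000, w=-1.200000:
  k1 = f(1.000000, -1.200000) = 3.216000
  k2 = f(1.440000, 0.215040) = 2.667725
  w ← -1.200000 + (0.44/2)·(3.216000 + 2.667725) = 0.094419
w(1.44) ≈ 0.0944

0.0944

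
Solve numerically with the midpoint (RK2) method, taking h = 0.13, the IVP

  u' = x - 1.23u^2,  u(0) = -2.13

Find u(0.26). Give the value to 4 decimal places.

-5.5001

Midpoint: k1 = f(x_n, u_n); k2 = f(x_n + h/2, u_n + (h/2)·k1); u_{n+1} = u_n + h·k2.
x=0.000000, u=-2.130000:
  k1 = f(0.000000, -2.130000) = -5.580387
  k2 = f(0.065000, -2.492725) = -7.577825
  u ← -2.130000 + 0.13·(-7.577825) = -3.115117
x=0.130000, u=-3.115117:
  k1 = f(0.130000, -3.115117) = -11.805865
  k2 = f(0.195000, -3.882498) = -18.345767
  u ← -3.115117 + 0.13·(-18.345767) = -5.500067
u(0.26) ≈ -5.5001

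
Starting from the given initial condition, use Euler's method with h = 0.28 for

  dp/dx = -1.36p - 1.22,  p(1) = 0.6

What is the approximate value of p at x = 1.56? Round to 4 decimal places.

-0.3231

Euler: p_{n+1} = p_n + h·f(x_n, p_n).
x=1.000000, p=0.600000: f=-2.036000 → p ← 0.600000 + 0.28·(-2.036000) = 0.029920
x=1.280000, p=0.029920: f=-1.260691 → p ← 0.029920 + 0.28·(-1.260691) = -0.323074
p(1.56) ≈ -0.3231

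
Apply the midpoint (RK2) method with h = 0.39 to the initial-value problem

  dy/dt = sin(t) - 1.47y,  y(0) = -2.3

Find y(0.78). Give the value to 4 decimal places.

-0.5859

Midpoint: k1 = f(t_n, y_n); k2 = f(t_n + h/2, y_n + (h/2)·k1); y_{n+1} = y_n + h·k2.
t=0.000000, y=-2.300000:
  k1 = f(0.000000, -2.300000) = 3.381000
  k2 = f(0.195000, -1.640705) = 2.605603
  y ← -2.300000 + 0.39·2.605603 = -1.283815
t=0.390000, y=-1.283815:
  k1 = f(0.390000, -1.283815) = 2.267396
  k2 = f(0.585000, -0.841673) = 1.789458
  y ← -1.283815 + 0.39·1.789458 = -0.585926
y(0.78) ≈ -0.5859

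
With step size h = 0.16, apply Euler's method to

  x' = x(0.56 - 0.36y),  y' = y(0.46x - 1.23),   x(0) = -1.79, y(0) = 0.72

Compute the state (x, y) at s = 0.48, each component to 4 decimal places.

Euler on (x,y): x_{n+1} = x_n + h·x', y_{n+1} = y_n + h·y'.
0.000000: (-1.790000, 0.720000); f=(-0.538432, -1.478448) → (-1.876149, 0.483448)
0.160000: (-1.876149, 0.483448); f=(-0.724116, -1.011871) → (-1.992008, 0.321549)
0.320000: (-1.992008, 0.321549); f=(-0.884934, -0.690148) → (-2.133597, 0.211125)
(x(0.48), y(0.48)) ≈ (-2.1336, 0.2111)

-2.1336, 0.2111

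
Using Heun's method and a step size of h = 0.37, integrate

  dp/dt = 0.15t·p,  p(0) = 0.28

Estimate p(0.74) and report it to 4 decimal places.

Heun: k1 = f(t_n, p_n); k2 = f(t_n + h, p_n + h·k1); p_{n+1} = p_n + (h/2)·(k1 + k2).
t=0.000000, p=0.280000:
  k1 = f(0.000000, 0.280000) = 0.000000
  k2 = f(0.370000, 0.280000) = 0.015540
  p ← 0.280000 + (0.37/2)·(0.000000 + 0.015540) = 0.282875
t=0.370000, p=0.282875:
  k1 = f(0.370000, 0.282875) = 0.015700
  k2 = f(0.740000, 0.288684) = 0.032044
  p ← 0.282875 + (0.37/2)·(0.015700 + 0.032044) = 0.291707
p(0.74) ≈ 0.2917

0.2917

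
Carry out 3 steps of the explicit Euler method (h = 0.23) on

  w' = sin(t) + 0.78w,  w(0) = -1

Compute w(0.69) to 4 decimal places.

Euler: w_{n+1} = w_n + h·f(t_n, w_n).
t=0.000000, w=-1.000000: f=-0.780000 → w ← -1.000000 + 0.23·(-0.780000) = -1.179400
t=0.230000, w=-1.179400: f=-0.691954 → w ← -1.179400 + 0.23·(-0.691954) = -1.338550
t=0.460000, w=-1.338550: f=-0.600121 → w ← -1.338550 + 0.23·(-0.600121) = -1.476577
w(0.69) ≈ -1.4766

-1.4766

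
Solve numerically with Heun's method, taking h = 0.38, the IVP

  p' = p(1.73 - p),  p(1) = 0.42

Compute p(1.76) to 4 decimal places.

0.9315

Heun: k1 = f(t_n, p_n); k2 = f(t_n + h, p_n + h·k1); p_{n+1} = p_n + (h/2)·(k1 + k2).
t=1.000000, p=0.420000:
  k1 = f(1.000000, 0.420000) = 0.550200
  k2 = f(1.380000, 0.629076) = 0.692565
  p ← 0.420000 + (0.38/2)·(0.550200 + 0.692565) = 0.656125
t=1.380000, p=0.656125:
  k1 = f(1.380000, 0.656125) = 0.704596
  k2 = f(1.760000, 0.923872) = 0.744759
  p ← 0.656125 + (0.38/2)·(0.704596 + 0.744759) = 0.931503
p(1.76) ≈ 0.9315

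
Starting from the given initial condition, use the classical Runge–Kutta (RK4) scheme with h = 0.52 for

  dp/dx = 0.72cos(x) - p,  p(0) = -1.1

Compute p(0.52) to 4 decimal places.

RK4: k1 = f(x_n, p_n); k2 = f(x_n + h/2, p_n + (h/2)·k1); k3 = f(x_n + h/2, p_n + (h/2)·k2); k4 = f(x_n + h, p_n + h·k3); p_{n+1} = p_n + (h/6)·(k1 + 2k2 + 2k3 + k4).
x=0.000000, p=-1.100000:
  k1 = f(0.000000, -1.100000) = 1.820000
  k2 = f(0.260000, -0.626800) = 1.322601
  k3 = f(0.260000, -0.756124) = 1.451925
  k4 = f(0.520000, -0.344999) = 0.969829
  p ← -1.100000 + (0.52/6)·(k1 + 2k2 + 2k3 + k4) = -0.377297
p(0.52) ≈ -0.3773

-0.3773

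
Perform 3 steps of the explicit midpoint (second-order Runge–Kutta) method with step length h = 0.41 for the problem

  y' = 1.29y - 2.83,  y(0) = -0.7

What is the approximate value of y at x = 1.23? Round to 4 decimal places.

Midpoint: k1 = f(x_n, y_n); k2 = f(x_n + h/2, y_n + (h/2)·k1); y_{n+1} = y_n + h·k2.
x=0.000000, y=-0.700000:
  k1 = f(0.000000, -0.700000) = -3.733000
  k2 = f(0.205000, -1.465265) = -4.720192
  y ← -0.700000 + 0.41·(-4.720192) = -2.635279
x=0.410000, y=-2.635279:
  k1 = f(0.410000, -2.635279) = -6.229509
  k2 = f(0.615000, -3.912328) = -7.876903
  y ← -2.635279 + 0.41·(-7.876903) = -5.864809
x=0.820000, y=-5.864809:
  k1 = f(0.820000, -5.864809) = -10.395604
  k2 = f(1.025000, -7.995908) = -13.144721
  y ← -5.864809 + 0.41·(-13.144721) = -11.254145
y(1.23) ≈ -11.2541

-11.2541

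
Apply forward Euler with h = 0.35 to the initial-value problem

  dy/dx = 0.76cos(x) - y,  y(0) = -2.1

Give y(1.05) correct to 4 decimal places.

Euler: y_{n+1} = y_n + h·f(x_n, y_n).
x=0.000000, y=-2.100000: f=2.860000 → y ← -2.100000 + 0.35·2.860000 = -1.099000
x=0.350000, y=-1.099000: f=1.812923 → y ← -1.099000 + 0.35·1.812923 = -0.464477
x=0.700000, y=-0.464477: f=1.045757 → y ← -0.464477 + 0.35·1.045757 = -0.098462
y(1.05) ≈ -0.0985

-0.0985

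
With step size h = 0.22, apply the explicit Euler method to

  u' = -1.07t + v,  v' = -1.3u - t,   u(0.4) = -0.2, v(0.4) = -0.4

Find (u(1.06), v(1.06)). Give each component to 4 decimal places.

-0.9214, -0.4646

Euler on (u,v): u_{n+1} = u_n + h·u', v_{n+1} = v_n + h·v'.
0.400000: (-0.200000, -0.400000); f=(-0.828000, -0.140000) → (-0.382160, -0.430800)
0.620000: (-0.382160, -0.430800); f=(-1.094200, -0.123192) → (-0.622884, -0.457902)
0.840000: (-0.622884, -0.457902); f=(-1.356702, -0.030251) → (-0.921358, -0.464557)
(u(1.06), v(1.06)) ≈ (-0.9214, -0.4646)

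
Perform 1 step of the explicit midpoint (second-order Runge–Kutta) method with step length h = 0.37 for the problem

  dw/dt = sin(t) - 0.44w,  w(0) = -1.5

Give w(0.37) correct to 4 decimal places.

-1.2076

Midpoint: k1 = f(t_n, w_n); k2 = f(t_n + h/2, w_n + (h/2)·k1); w_{n+1} = w_n + h·k2.
t=0.000000, w=-1.500000:
  k1 = f(0.000000, -1.500000) = 0.660000
  k2 = f(0.185000, -1.377900) = 0.790223
  w ← -1.500000 + 0.37·0.790223 = -1.207618
w(0.37) ≈ -1.2076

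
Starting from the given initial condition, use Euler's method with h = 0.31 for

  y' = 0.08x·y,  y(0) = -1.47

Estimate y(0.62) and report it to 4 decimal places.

Euler: y_{n+1} = y_n + h·f(x_n, y_n).
x=0.000000, y=-1.470000: f=0.000000 → y ← -1.470000 + 0.31·0.000000 = -1.470000
x=0.310000, y=-1.470000: f=-0.036456 → y ← -1.470000 + 0.31·(-0.036456) = -1.481301
y(0.62) ≈ -1.4813

-1.4813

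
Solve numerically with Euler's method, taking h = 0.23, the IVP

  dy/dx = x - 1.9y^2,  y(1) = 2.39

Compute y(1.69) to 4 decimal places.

Euler: y_{n+1} = y_n + h·f(x_n, y_n).
x=1.000000, y=2.390000: f=-9.852990 → y ← 2.390000 + 0.23·(-9.852990) = 0.123812
x=1.230000, y=0.123812: f=1.200874 → y ← 0.123812 + 0.23·1.200874 = 0.400013
x=1.460000, y=0.400013: f=1.155980 → y ← 0.400013 + 0.23·1.155980 = 0.665889
y(1.69) ≈ 0.6659

0.6659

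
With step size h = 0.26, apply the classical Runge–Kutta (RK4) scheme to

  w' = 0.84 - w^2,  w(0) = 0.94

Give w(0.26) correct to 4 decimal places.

RK4: k1 = f(t_n, w_n); k2 = f(t_n + h/2, w_n + (h/2)·k1); k3 = f(t_n + h/2, w_n + (h/2)·k2); k4 = f(t_n + h, w_n + h·k3); w_{n+1} = w_n + (h/6)·(k1 + 2k2 + 2k3 + k4).
t=0.000000, w=0.940000:
  k1 = f(0.000000, 0.940000) = -0.043600
  k2 = f(0.130000, 0.934332) = -0.032976
  k3 = f(0.130000, 0.935713) = -0.035559
  k4 = f(0.260000, 0.930755) = -0.026304
  w ← 0.940000 + (0.26/6)·(k1 + 2k2 + 2k3 + k4) = 0.931031
w(0.26) ≈ 0.9310

0.9310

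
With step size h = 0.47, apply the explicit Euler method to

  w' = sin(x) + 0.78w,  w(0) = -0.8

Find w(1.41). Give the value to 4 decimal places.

Euler: w_{n+1} = w_n + h·f(x_n, w_n).
x=0.000000, w=-0.800000: f=-0.624000 → w ← -0.800000 + 0.47·(-0.624000) = -1.093280
x=0.470000, w=-1.093280: f=-0.399872 → w ← -1.093280 + 0.47·(-0.399872) = -1.281220
x=0.940000, w=-1.281220: f=-0.191793 → w ← -1.281220 + 0.47·(-0.191793) = -1.371363
w(1.41) ≈ -1.3714

-1.3714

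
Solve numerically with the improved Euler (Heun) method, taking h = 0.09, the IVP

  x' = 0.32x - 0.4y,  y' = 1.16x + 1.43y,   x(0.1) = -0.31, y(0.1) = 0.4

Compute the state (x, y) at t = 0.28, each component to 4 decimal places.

-0.3594, 0.4381

Heun on (x,y): k1 = f(t_n, state_n); k2 = f(t_n + h, state_n + h·k1); state_{n+1} = state_n + (h/2)·(k1 + k2).
0.100000: (-0.310000, 0.400000)
  k1 = (-0.259200, 0.212400)
  predictor → (-0.333328, 0.419116)
  k2 = (-0.274311, 0.212675)
  → (-0.334008, 0.419128)
0.190000: (-0.334008, 0.419128)
  k1 = (-0.274534, 0.211904)
  predictor → (-0.358716, 0.438200)
  k2 = (-0.290069, 0.210515)
  → (-0.359415, 0.438137)
(x(0.28), y(0.28)) ≈ (-0.3594, 0.4381)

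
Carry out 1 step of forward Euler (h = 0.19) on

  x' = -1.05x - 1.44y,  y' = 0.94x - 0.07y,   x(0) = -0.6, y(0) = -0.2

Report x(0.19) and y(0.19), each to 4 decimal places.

-0.4256, -0.3045

Euler on (x,y): x_{n+1} = x_n + h·x', y_{n+1} = y_n + h·y'.
0.000000: (-0.600000, -0.200000); f=(0.918000, -0.550000) → (-0.425580, -0.304500)
(x(0.19), y(0.19)) ≈ (-0.4256, -0.3045)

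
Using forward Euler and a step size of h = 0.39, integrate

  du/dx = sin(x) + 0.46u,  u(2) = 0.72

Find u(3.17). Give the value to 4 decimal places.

2.1265

Euler: u_{n+1} = u_n + h·f(x_n, u_n).
x=2.000000, u=0.720000: f=1.240497 → u ← 0.720000 + 0.39·1.240497 = 1.203794
x=2.390000, u=1.203794: f=1.236548 → u ← 1.203794 + 0.39·1.236548 = 1.686048
x=2.780000, u=1.686048: f=1.129346 → u ← 1.686048 + 0.39·1.129346 = 2.126493
u(3.17) ≈ 2.1265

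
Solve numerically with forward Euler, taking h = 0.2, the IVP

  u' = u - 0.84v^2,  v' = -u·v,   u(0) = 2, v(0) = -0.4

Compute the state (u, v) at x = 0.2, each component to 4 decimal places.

2.3731, -0.2400

Euler on (u,v): u_{n+1} = u_n + h·u', v_{n+1} = v_n + h·v'.
0.000000: (2.000000, -0.400000); f=(1.865600, 0.800000) → (2.373120, -0.240000)
(u(0.2), v(0.2)) ≈ (2.3731, -0.2400)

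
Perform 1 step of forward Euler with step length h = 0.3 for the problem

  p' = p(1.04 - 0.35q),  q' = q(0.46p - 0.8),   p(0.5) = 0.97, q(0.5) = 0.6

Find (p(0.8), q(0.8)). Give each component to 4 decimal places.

Euler on (p,q): p_{n+1} = p_n + h·p', q_{n+1} = q_n + h·q'.
0.500000: (0.970000, 0.600000); f=(0.805100, -0.212280) → (1.211530, 0.536316)
(p(0.8), q(0.8)) ≈ (1.2115, 0.5363)

1.2115, 0.5363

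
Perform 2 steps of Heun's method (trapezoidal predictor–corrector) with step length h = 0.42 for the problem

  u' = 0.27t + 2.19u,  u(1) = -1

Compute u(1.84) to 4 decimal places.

-4.7862

Heun: k1 = f(t_n, u_n); k2 = f(t_n + h, u_n + h·k1); u_{n+1} = u_n + (h/2)·(k1 + k2).
t=1.000000, u=-1.000000:
  k1 = f(1.000000, -1.000000) = -1.920000
  k2 = f(1.420000, -1.806400) = -3.572616
  u ← -1.000000 + (0.42/2)·(-1.920000 + (-3.572616)) = -2.153449
t=1.420000, u=-2.153449:
  k1 = f(1.420000, -2.153449) = -4.332654
  k2 = f(1.840000, -3.973164) = -8.204429
  u ← -2.153449 + (0.42/2)·(-4.332654 + (-8.204429)) = -4.786237
u(1.84) ≈ -4.7862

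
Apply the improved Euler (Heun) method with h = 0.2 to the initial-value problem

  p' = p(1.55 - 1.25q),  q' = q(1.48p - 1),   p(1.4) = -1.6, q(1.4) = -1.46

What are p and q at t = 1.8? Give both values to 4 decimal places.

Heun on (p,q): k1 = f(t_n, state_n); k2 = f(t_n + h, state_n + h·k1); state_{n+1} = state_n + (h/2)·(k1 + k2).
1.400000: (-1.600000, -1.460000)
  k1 = (-5.400000, 4.917280)
  predictor → (-2.680000, -0.476544)
  k2 = (-5.750422, 2.366708)
  → (-2.715042, -0.731601)
1.600000: (-2.715042, -0.731601)
  k1 = (-6.691226, 3.671367)
  predictor → (-4.053287, 0.002672)
  k2 = (-6.269057, -0.018702)
  → (-4.011070, -0.366335)
(p(1.8), q(1.8)) ≈ (-4.0111, -0.3663)

-4.0111, -0.3663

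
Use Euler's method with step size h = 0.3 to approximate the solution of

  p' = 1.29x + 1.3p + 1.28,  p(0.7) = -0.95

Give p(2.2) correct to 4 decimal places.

3.8136

Euler: p_{n+1} = p_n + h·f(x_n, p_n).
x=0.700000, p=-0.950000: f=0.948000 → p ← -0.950000 + 0.3·0.948000 = -0.665600
x=1.000000, p=-0.665600: f=1.704720 → p ← -0.665600 + 0.3·1.704720 = -0.154184
x=1.300000, p=-0.154184: f=2.756561 → p ← -0.154184 + 0.3·2.756561 = 0.672784
x=1.600000, p=0.672784: f=4.218620 → p ← 0.672784 + 0.3·4.218620 = 1.938370
x=1.900000, p=1.938370: f=6.250881 → p ← 1.938370 + 0.3·6.250881 = 3.813634
p(2.2) ≈ 3.8136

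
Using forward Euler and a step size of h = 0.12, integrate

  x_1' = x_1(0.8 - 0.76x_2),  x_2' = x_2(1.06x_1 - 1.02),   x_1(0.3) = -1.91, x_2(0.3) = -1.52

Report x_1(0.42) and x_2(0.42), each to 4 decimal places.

-2.3581, -0.9647

Euler on (x_1,x_2): x_1_{n+1} = x_1_n + h·x_1', x_2_{n+1} = x_2_n + h·x_2'.
0.300000: (-1.910000, -1.520000); f=(-3.734432, 4.627792) → (-2.358132, -0.964665)
(x_1(0.42), x_2(0.42)) ≈ (-2.3581, -0.9647)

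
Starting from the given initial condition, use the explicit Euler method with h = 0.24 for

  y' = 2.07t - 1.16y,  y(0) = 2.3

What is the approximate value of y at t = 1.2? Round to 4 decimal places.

Euler: y_{n+1} = y_n + h·f(t_n, y_n).
t=0.000000, y=2.300000: f=-2.668000 → y ← 2.300000 + 0.24·(-2.668000) = 1.659680
t=0.240000, y=1.659680: f=-1.428429 → y ← 1.659680 + 0.24·(-1.428429) = 1.316857
t=0.480000, y=1.316857: f=-0.533954 → y ← 1.316857 + 0.24·(-0.533954) = 1.188708
t=0.720000, y=1.188708: f=0.111499 → y ← 1.188708 + 0.24·0.111499 = 1.215468
t=0.960000, y=1.215468: f=0.577257 → y ← 1.215468 + 0.24·0.577257 = 1.354010
y(1.2) ≈ 1.3540

1.3540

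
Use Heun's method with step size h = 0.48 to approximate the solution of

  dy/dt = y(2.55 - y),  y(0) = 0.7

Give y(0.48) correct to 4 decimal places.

Heun: k1 = f(t_n, y_n); k2 = f(t_n + h, y_n + h·k1); y_{n+1} = y_n + (h/2)·(k1 + k2).
t=0.000000, y=0.700000:
  k1 = f(0.000000, 0.700000) = 1.295000
  k2 = f(0.480000, 1.321600) = 1.623453
  y ← 0.700000 + (0.48/2)·(1.295000 + 1.623453) = 1.400429
y(0.48) ≈ 1.4004

1.4004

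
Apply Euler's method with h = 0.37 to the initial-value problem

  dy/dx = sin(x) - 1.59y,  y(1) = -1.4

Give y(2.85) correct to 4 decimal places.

Euler: y_{n+1} = y_n + h·f(x_n, y_n).
x=1.000000, y=-1.400000: f=3.067471 → y ← -1.400000 + 0.37·3.067471 = -0.265036
x=1.370000, y=-0.265036: f=1.401315 → y ← -0.265036 + 0.37·1.401315 = 0.253451
x=1.740000, y=0.253451: f=0.582732 → y ← 0.253451 + 0.37·0.582732 = 0.469062
x=2.110000, y=0.469062: f=0.112310 → y ← 0.469062 + 0.37·0.112310 = 0.510616
x=2.480000, y=0.510616: f=-0.197506 → y ← 0.510616 + 0.37·(-0.197506) = 0.437539
y(2.85) ≈ 0.4375

0.4375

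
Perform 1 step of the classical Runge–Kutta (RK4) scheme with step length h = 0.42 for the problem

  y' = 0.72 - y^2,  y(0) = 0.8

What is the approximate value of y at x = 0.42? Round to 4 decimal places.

RK4: k1 = f(x_n, y_n); k2 = f(x_n + h/2, y_n + (h/2)·k1); k3 = f(x_n + h/2, y_n + (h/2)·k2); k4 = f(x_n + h, y_n + h·k3); y_{n+1} = y_n + (h/6)·(k1 + 2k2 + 2k3 + k4).
x=0.000000, y=0.800000:
  k1 = f(0.000000, 0.800000) = 0.080000
  k2 = f(0.210000, 0.816800) = 0.052838
  k3 = f(0.210000, 0.811096) = 0.062123
  k4 = f(0.420000, 0.826092) = 0.037572
  y ← 0.800000 + (0.42/6)·(k1 + 2k2 + 2k3 + k4) = 0.824325
y(0.42) ≈ 0.8243

0.8243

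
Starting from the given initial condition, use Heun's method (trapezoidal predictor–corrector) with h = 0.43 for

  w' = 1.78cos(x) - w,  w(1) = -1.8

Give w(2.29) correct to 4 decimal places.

-0.8143

Heun: k1 = f(x_n, w_n); k2 = f(x_n + h, w_n + h·k1); w_{n+1} = w_n + (h/2)·(k1 + k2).
x=1.000000, w=-1.800000:
  k1 = f(1.000000, -1.800000) = 2.761738
  k2 = f(1.430000, -0.612453) = 0.862243
  w ← -1.800000 + (0.43/2)·(2.761738 + 0.862243) = -1.020844
x=1.430000, w=-1.020844:
  k1 = f(1.430000, -1.020844) = 1.270634
  k2 = f(1.860000, -0.474471) = -0.033165
  w ← -1.020844 + (0.43/2)·(1.270634 + (-0.033165)) = -0.754788
x=1.860000, w=-0.754788:
  k1 = f(1.860000, -0.754788) = 0.247152
  k2 = f(2.290000, -0.648513) = -0.524126
  w ← -0.754788 + (0.43/2)·(0.247152 + (-0.524126)) = -0.814338
w(2.29) ≈ -0.8143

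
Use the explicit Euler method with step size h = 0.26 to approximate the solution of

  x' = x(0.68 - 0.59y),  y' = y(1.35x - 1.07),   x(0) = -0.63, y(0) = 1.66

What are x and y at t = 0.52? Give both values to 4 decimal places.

Euler on (x,y): x_{n+1} = x_n + h·x', y_{n+1} = y_n + h·y'.
0.000000: (-0.630000, 1.660000); f=(0.188622, -3.188030) → (-0.580958, 0.831112)
0.260000: (-0.580958, 0.831112); f=(-0.110175, -1.541126) → (-0.609604, 0.430419)
(x(0.52), y(0.52)) ≈ (-0.6096, 0.4304)

-0.6096, 0.4304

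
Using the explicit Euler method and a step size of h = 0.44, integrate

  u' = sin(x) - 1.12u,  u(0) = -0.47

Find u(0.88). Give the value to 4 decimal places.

Euler: u_{n+1} = u_n + h·f(x_n, u_n).
x=0.000000, u=-0.470000: f=0.526400 → u ← -0.470000 + 0.44·0.526400 = -0.238384
x=0.440000, u=-0.238384: f=0.692930 → u ← -0.238384 + 0.44·0.692930 = 0.066505
u(0.88) ≈ 0.0665

0.0665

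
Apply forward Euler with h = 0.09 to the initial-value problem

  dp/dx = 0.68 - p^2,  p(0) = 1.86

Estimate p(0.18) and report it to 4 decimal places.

1.4378

Euler: p_{n+1} = p_n + h·f(x_n, p_n).
x=0.000000, p=1.860000: f=-2.779600 → p ← 1.860000 + 0.09·(-2.779600) = 1.609836
x=0.090000, p=1.609836: f=-1.911572 → p ← 1.609836 + 0.09·(-1.911572) = 1.437795
p(0.18) ≈ 1.4378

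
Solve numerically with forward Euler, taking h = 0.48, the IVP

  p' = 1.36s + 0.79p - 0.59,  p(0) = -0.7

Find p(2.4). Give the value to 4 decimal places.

-1.9095

Euler: p_{n+1} = p_n + h·f(s_n, p_n).
s=0.000000, p=-0.700000: f=-1.143000 → p ← -0.700000 + 0.48·(-1.143000) = -1.248640
s=0.480000, p=-1.248640: f=-0.923626 → p ← -1.248640 + 0.48·(-0.923626) = -1.691980
s=0.960000, p=-1.691980: f=-0.621064 → p ← -1.691980 + 0.48·(-0.621064) = -1.990091
s=1.440000, p=-1.990091: f=-0.203772 → p ← -1.990091 + 0.48·(-0.203772) = -2.087902
s=1.920000, p=-2.087902: f=0.371758 → p ← -2.087902 + 0.48·0.371758 = -1.909458
p(2.4) ≈ -1.9095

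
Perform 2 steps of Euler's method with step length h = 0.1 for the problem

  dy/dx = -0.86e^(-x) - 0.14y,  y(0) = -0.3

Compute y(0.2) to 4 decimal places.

Euler: y_{n+1} = y_n + h·f(x_n, y_n).
x=0.000000, y=-0.300000: f=-0.818000 → y ← -0.300000 + 0.1·(-0.818000) = -0.381800
x=0.100000, y=-0.381800: f=-0.724708 → y ← -0.381800 + 0.1·(-0.724708) = -0.454271
y(0.2) ≈ -0.4543

-0.4543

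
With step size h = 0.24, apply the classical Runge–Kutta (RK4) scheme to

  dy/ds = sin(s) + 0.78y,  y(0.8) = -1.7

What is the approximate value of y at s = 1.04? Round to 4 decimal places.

RK4: k1 = f(s_n, y_n); k2 = f(s_n + h/2, y_n + (h/2)·k1); k3 = f(s_n + h/2, y_n + (h/2)·k2); k4 = f(s_n + h, y_n + h·k3); y_{n+1} = y_n + (h/6)·(k1 + 2k2 + 2k3 + k4).
s=0.800000, y=-1.700000:
  k1 = f(0.800000, -1.700000) = -0.608644
  k2 = f(0.920000, -1.773037) = -0.587367
  k3 = f(0.920000, -1.770484) = -0.585376
  k4 = f(1.040000, -1.840490) = -0.573178
  y ← -1.700000 + (0.24/6)·(k1 + 2k2 + 2k3 + k4) = -1.841092
y(1.04) ≈ -1.8411

-1.8411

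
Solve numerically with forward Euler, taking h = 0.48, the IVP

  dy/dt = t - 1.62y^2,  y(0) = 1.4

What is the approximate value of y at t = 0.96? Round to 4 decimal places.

Euler: y_{n+1} = y_n + h·f(t_n, y_n).
t=0.000000, y=1.400000: f=-3.175200 → y ← 1.400000 + 0.48·(-3.175200) = -0.124096
t=0.480000, y=-0.124096: f=0.455052 → y ← -0.124096 + 0.48·0.455052 = 0.094329
y(0.96) ≈ 0.0943

0.0943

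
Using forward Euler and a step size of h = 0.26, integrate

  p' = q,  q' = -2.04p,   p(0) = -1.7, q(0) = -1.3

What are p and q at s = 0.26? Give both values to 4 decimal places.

Euler on (p,q): p_{n+1} = p_n + h·p', q_{n+1} = q_n + h·q'.
0.000000: (-1.700000, -1.300000); f=(-1.300000, 3.468000) → (-2.038000, -0.398320)
(p(0.26), q(0.26)) ≈ (-2.0380, -0.3983)

-2.0380, -0.3983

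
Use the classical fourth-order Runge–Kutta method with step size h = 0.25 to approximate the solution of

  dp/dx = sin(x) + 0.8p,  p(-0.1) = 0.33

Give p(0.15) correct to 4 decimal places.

0.4088

RK4: k1 = f(x_n, p_n); k2 = f(x_n + h/2, p_n + (h/2)·k1); k3 = f(x_n + h/2, p_n + (h/2)·k2); k4 = f(x_n + h, p_n + h·k3); p_{n+1} = p_n + (h/6)·(k1 + 2k2 + 2k3 + k4).
x=-0.100000, p=0.330000:
  k1 = f(-0.100000, 0.330000) = 0.164167
  k2 = f(0.025000, 0.350521) = 0.305414
  k3 = f(0.025000, 0.368177) = 0.319539
  k4 = f(0.150000, 0.409885) = 0.477346
  p ← 0.330000 + (0.25/6)·(k1 + 2k2 + 2k3 + k4) = 0.408809
p(0.15) ≈ 0.4088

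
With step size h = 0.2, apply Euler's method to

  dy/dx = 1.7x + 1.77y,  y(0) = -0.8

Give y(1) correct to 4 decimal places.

-2.6743

Euler: y_{n+1} = y_n + h·f(x_n, y_n).
x=0.000000, y=-0.800000: f=-1.416000 → y ← -0.800000 + 0.2·(-1.416000) = -1.083200
x=0.200000, y=-1.083200: f=-1.577264 → y ← -1.083200 + 0.2·(-1.577264) = -1.398653
x=0.400000, y=-1.398653: f=-1.795615 → y ← -1.398653 + 0.2·(-1.795615) = -1.757776
x=0.600000, y=-1.757776: f=-2.091263 → y ← -1.757776 + 0.2·(-2.091263) = -2.176029
x=0.800000, y=-2.176029: f=-2.491571 → y ← -2.176029 + 0.2·(-2.491571) = -2.674343
y(1) ≈ -2.6743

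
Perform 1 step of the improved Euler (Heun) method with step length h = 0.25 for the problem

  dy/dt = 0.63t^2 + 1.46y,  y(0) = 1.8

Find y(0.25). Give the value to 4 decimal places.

Heun: k1 = f(t_n, y_n); k2 = f(t_n + h, y_n + h·k1); y_{n+1} = y_n + (h/2)·(k1 + k2).
t=0.000000, y=1.800000:
  k1 = f(0.000000, 1.800000) = 2.628000
  k2 = f(0.250000, 2.457000) = 3.626595
  y ← 1.800000 + (0.25/2)·(2.628000 + 3.626595) = 2.581824
y(0.25) ≈ 2.5818

2.5818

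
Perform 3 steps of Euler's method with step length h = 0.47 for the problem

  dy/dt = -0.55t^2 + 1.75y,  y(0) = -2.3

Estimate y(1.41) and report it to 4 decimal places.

-14.2554

Euler: y_{n+1} = y_n + h·f(t_n, y_n).
t=0.000000, y=-2.300000: f=-4.025000 → y ← -2.300000 + 0.47·(-4.025000) = -4.191750
t=0.470000, y=-4.191750: f=-7.457057 → y ← -4.191750 + 0.47·(-7.457057) = -7.696567
t=0.940000, y=-7.696567: f=-13.954972 → y ← -7.696567 + 0.47·(-13.954972) = -14.255404
y(1.41) ≈ -14.2554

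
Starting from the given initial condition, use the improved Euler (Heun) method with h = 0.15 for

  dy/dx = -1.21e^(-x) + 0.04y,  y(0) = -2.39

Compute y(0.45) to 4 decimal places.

Heun: k1 = f(x_n, y_n); k2 = f(x_n + h, y_n + h·k1); y_{n+1} = y_n + (h/2)·(k1 + k2).
x=0.000000, y=-2.390000:
  k1 = f(0.000000, -2.390000) = -1.305600
  k2 = f(0.150000, -2.585840) = -1.144890
  y ← -2.390000 + (0.15/2)·(-1.305600 + (-1.144890)) = -2.573787
x=0.150000, y=-2.573787:
  k1 = f(0.150000, -2.573787) = -1.144408
  k2 = f(0.300000, -2.745448) = -1.006208
  y ← -2.573787 + (0.15/2)·(-1.144408 + (-1.006208)) = -2.735083
x=0.300000, y=-2.735083:
  k1 = f(0.300000, -2.735083) = -1.005793
  k2 = f(0.450000, -2.885952) = -0.886968
  y ← -2.735083 + (0.15/2)·(-1.005793 + (-0.886968)) = -2.877040
y(0.45) ≈ -2.8770

-2.8770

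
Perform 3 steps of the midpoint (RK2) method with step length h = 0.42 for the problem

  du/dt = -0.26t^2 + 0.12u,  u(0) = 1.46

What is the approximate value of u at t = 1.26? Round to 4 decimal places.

1.5245

Midpoint: k1 = f(t_n, u_n); k2 = f(t_n + h/2, u_n + (h/2)·k1); u_{n+1} = u_n + h·k2.
t=0.000000, u=1.460000:
  k1 = f(0.000000, 1.460000) = 0.175200
  k2 = f(0.210000, 1.496792) = 0.168149
  u ← 1.460000 + 0.42·0.168149 = 1.530623
t=0.420000, u=1.530623:
  k1 = f(0.420000, 1.530623) = 0.137811
  k2 = f(0.630000, 1.559563) = 0.083954
  u ← 1.530623 + 0.42·0.083954 = 1.565883
t=0.840000, u=1.565883:
  k1 = f(0.840000, 1.565883) = 0.004450
  k2 = f(1.050000, 1.566818) = -0.098632
  u ← 1.565883 + 0.42·(-0.098632) = 1.524458
u(1.26) ≈ 1.5245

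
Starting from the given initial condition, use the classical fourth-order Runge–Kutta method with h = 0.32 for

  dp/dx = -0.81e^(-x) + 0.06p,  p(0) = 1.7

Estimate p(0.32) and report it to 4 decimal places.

1.5089

RK4: k1 = f(x_n, p_n); k2 = f(x_n + h/2, p_n + (h/2)·k1); k3 = f(x_n + h/2, p_n + (h/2)·k2); k4 = f(x_n + h, p_n + h·k3); p_{n+1} = p_n + (h/6)·(k1 + 2k2 + 2k3 + k4).
x=0.000000, p=1.700000:
  k1 = f(0.000000, 1.700000) = -0.708000
  k2 = f(0.160000, 1.586720) = -0.595033
  k3 = f(0.160000, 1.604795) = -0.593949
  k4 = f(0.320000, 1.509936) = -0.497585
  p ← 1.700000 + (0.32/6)·(k1 + 2k2 + 2k3 + k4) = 1.508877
p(0.32) ≈ 1.5089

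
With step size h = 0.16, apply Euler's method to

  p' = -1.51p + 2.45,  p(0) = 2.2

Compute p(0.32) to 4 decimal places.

Euler: p_{n+1} = p_n + h·f(x_n, p_n).
x=0.000000, p=2.200000: f=-0.872000 → p ← 2.200000 + 0.16·(-0.872000) = 2.060480
x=0.160000, p=2.060480: f=-0.661325 → p ← 2.060480 + 0.16·(-0.661325) = 1.954668
p(0.32) ≈ 1.9547

1.9547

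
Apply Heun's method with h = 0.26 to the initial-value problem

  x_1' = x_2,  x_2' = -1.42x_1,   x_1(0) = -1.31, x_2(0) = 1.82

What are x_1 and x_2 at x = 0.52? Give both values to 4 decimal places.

-0.1605, 2.3957

Heun on (x_1,x_2): k1 = f(x_n, state_n); k2 = f(x_n + h, state_n + h·k1); state_{n+1} = state_n + (h/2)·(k1 + k2).
0.000000: (-1.310000, 1.820000)
  k1 = (1.820000, 1.860200)
  predictor → (-0.836800, 2.303652)
  k2 = (2.303652, 1.188256)
  → (-0.773925, 2.216299)
0.260000: (-0.773925, 2.216299)
  k1 = (2.216299, 1.098974)
  predictor → (-0.197687, 2.502032)
  k2 = (2.502032, 0.280716)
  → (-0.160542, 2.395659)
(x_1(0.52), x_2(0.52)) ≈ (-0.1605, 2.3957)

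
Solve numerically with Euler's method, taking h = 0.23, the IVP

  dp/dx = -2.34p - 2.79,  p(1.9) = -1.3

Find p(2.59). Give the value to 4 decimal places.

-1.2029

Euler: p_{n+1} = p_n + h·f(x_n, p_n).
x=1.900000, p=-1.300000: f=0.252000 → p ← -1.300000 + 0.23·0.252000 = -1.242040
x=2.130000, p=-1.242040: f=0.116374 → p ← -1.242040 + 0.23·0.116374 = -1.215274
x=2.360000, p=-1.215274: f=0.053741 → p ← -1.215274 + 0.23·0.053741 = -1.202914
p(2.59) ≈ -1.2029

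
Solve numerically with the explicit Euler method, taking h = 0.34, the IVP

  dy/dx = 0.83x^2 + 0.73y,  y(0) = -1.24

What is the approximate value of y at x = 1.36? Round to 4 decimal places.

-2.5026

Euler: y_{n+1} = y_n + h·f(x_n, y_n).
x=0.000000, y=-1.240000: f=-0.905200 → y ← -1.240000 + 0.34·(-0.905200) = -1.547768
x=0.340000, y=-1.547768: f=-1.033923 → y ← -1.547768 + 0.34·(-1.033923) = -1.899302
x=0.680000, y=-1.899302: f=-1.002698 → y ← -1.899302 + 0.34·(-1.002698) = -2.240219
x=1.020000, y=-2.240219: f=-0.771828 → y ← -2.240219 + 0.34·(-0.771828) = -2.502641
y(1.36) ≈ -2.5026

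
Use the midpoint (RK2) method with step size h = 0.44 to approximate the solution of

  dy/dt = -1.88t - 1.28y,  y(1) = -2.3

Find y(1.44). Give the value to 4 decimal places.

-2.1457

Midpoint: k1 = f(t_n, y_n); k2 = f(t_n + h/2, y_n + (h/2)·k1); y_{n+1} = y_n + h·k2.
t=1.000000, y=-2.300000:
  k1 = f(1.000000, -2.300000) = 1.064000
  k2 = f(1.220000, -2.065920) = 0.350778
  y ← -2.300000 + 0.44·0.350778 = -2.145658
y(1.44) ≈ -2.1457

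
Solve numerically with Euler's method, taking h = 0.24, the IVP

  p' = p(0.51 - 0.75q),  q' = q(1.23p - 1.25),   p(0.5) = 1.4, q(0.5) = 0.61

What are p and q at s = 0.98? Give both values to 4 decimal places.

1.4179, 0.7596

Euler on (p,q): p_{n+1} = p_n + h·p', q_{n+1} = q_n + h·q'.
0.500000: (1.400000, 0.610000); f=(0.073500, 0.287920) → (1.417640, 0.679101)
0.740000: (1.417640, 0.679101); f=(0.000956, 0.335270) → (1.417869, 0.759566)
(p(0.98), q(0.98)) ≈ (1.4179, 0.7596)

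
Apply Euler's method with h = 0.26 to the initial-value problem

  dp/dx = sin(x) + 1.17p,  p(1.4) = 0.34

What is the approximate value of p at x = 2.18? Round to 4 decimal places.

Euler: p_{n+1} = p_n + h·f(x_n, p_n).
x=1.400000, p=0.340000: f=1.383250 → p ← 0.340000 + 0.26·1.383250 = 0.699645
x=1.660000, p=0.699645: f=1.814609 → p ← 0.699645 + 0.26·1.814609 = 1.171443
x=1.920000, p=1.171443: f=2.310234 → p ← 1.171443 + 0.26·2.310234 = 1.772104
p(2.18) ≈ 1.7721

1.7721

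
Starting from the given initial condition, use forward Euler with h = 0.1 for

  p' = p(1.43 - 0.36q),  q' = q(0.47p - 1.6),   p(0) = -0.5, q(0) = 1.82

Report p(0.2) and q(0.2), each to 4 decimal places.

Euler on (p,q): p_{n+1} = p_n + h·p', q_{n+1} = q_n + h·q'.
0.000000: (-0.500000, 1.820000); f=(-0.387400, -3.339700) → (-0.538740, 1.486030)
0.100000: (-0.538740, 1.486030); f=(-0.482188, -2.753922) → (-0.586959, 1.210638)
(p(0.2), q(0.2)) ≈ (-0.5870, 1.2106)

-0.5870, 1.2106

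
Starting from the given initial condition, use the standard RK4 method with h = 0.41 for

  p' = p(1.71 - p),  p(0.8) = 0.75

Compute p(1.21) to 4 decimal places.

1.0459

RK4: k1 = f(s_n, p_n); k2 = f(s_n + h/2, p_n + (h/2)·k1); k3 = f(s_n + h/2, p_n + (h/2)·k2); k4 = f(s_n + h, p_n + h·k3); p_{n+1} = p_n + (h/6)·(k1 + 2k2 + 2k3 + k4).
s=0.800000, p=0.750000:
  k1 = f(0.800000, 0.750000) = 0.720000
  k2 = f(1.005000, 0.897600) = 0.729210
  k3 = f(1.005000, 0.899488) = 0.729046
  k4 = f(1.210000, 1.048909) = 0.693424
  p ← 0.750000 + (0.41/6)·(k1 + 2k2 + 2k3 + k4) = 1.045879
p(1.21) ≈ 1.0459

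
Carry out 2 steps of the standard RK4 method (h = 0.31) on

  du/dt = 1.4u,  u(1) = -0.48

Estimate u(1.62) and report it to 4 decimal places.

RK4: k1 = f(t_n, u_n); k2 = f(t_n + h/2, u_n + (h/2)·k1); k3 = f(t_n + h/2, u_n + (h/2)·k2); k4 = f(t_n + h, u_n + h·k3); u_{n+1} = u_n + (h/6)·(k1 + 2k2 + 2k3 + k4).
t=1.000000, u=-0.480000:
  k1 = f(1.000000, -0.480000) = -0.672000
  k2 = f(1.155000, -0.584160) = -0.817824
  k3 = f(1.155000, -0.606763) = -0.849468
  k4 = f(1.310000, -0.743335) = -1.040669
  u ← -0.480000 + (0.31/6)·(k1 + 2k2 + 2k3 + k4) = -0.740775
t=1.310000, u=-0.740775:
  k1 = f(1.310000, -0.740775) = -1.037085
  k2 = f(1.465000, -0.901523) = -1.262132
  k3 = f(1.465000, -0.936405) = -1.310967
  k4 = f(1.620000, -1.147175) = -1.606044
  u ← -0.740775 + (0.31/6)·(k1 + 2k2 + 2k3 + k4) = -1.143223
u(1.62) ≈ -1.1432

-1.1432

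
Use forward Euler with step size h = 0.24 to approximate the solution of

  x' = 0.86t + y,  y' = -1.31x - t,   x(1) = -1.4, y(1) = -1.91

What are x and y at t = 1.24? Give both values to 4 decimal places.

Euler on (x,y): x_{n+1} = x_n + h·x', y_{n+1} = y_n + h·y'.
1.000000: (-1.400000, -1.910000); f=(-1.050000, 0.834000) → (-1.652000, -1.709840)
(x(1.24), y(1.24)) ≈ (-1.6520, -1.7098)

-1.6520, -1.7098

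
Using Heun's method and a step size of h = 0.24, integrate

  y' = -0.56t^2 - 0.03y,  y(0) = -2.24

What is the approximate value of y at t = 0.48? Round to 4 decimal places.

Heun: k1 = f(t_n, y_n); k2 = f(t_n + h, y_n + h·k1); y_{n+1} = y_n + (h/2)·(k1 + k2).
t=0.000000, y=-2.240000:
  k1 = f(0.000000, -2.240000) = 0.067200
  k2 = f(0.240000, -2.223872) = 0.034460
  y ← -2.240000 + (0.24/2)·(0.067200 + 0.034460) = -2.227801
t=0.240000, y=-2.227801:
  k1 = f(0.240000, -2.227801) = 0.034578
  k2 = f(0.480000, -2.219502) = -0.062439
  y ← -2.227801 + (0.24/2)·(0.034578 + (-0.062439)) = -2.231144
y(0.48) ≈ -2.2311

-2.2311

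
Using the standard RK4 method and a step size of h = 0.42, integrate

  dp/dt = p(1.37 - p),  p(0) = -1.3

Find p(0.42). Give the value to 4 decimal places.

-7.2384

RK4: k1 = f(t_n, p_n); k2 = f(t_n + h/2, p_n + (h/2)·k1); k3 = f(t_n + h/2, p_n + (h/2)·k2); k4 = f(t_n + h, p_n + h·k3); p_{n+1} = p_n + (h/6)·(k1 + 2k2 + 2k3 + k4).
t=0.000000, p=-1.300000:
  k1 = f(0.000000, -1.300000) = -3.471000
  k2 = f(0.210000, -2.028910) = -6.896082
  k3 = f(0.210000, -2.748177) = -11.317482
  k4 = f(0.420000, -6.053342) = -44.936031
  p ← -1.300000 + (0.42/6)·(k1 + 2k2 + 2k3 + k4) = -7.238391
p(0.42) ≈ -7.2384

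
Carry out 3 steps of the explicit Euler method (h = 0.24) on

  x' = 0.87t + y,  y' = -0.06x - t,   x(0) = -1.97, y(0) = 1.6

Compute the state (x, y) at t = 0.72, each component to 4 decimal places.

Euler on (x,y): x_{n+1} = x_n + h·x', y_{n+1} = y_n + h·y'.
0.000000: (-1.970000, 1.600000); f=(1.600000, 0.118200) → (-1.586000, 1.628368)
0.240000: (-1.586000, 1.628368); f=(1.837168, -0.144840) → (-1.145080, 1.593606)
0.480000: (-1.145080, 1.593606); f=(2.011206, -0.411295) → (-0.662390, 1.494896)
(x(0.72), y(0.72)) ≈ (-0.6624, 1.4949)

-0.6624, 1.4949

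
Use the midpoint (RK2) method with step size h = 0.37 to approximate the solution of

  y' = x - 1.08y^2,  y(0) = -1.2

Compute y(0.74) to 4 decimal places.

Midpoint: k1 = f(x_n, y_n); k2 = f(x_n + h/2, y_n + (h/2)·k1); y_{n+1} = y_n + h·k2.
x=0.000000, y=-1.200000:
  k1 = f(0.000000, -1.200000) = -1.555200
  k2 = f(0.185000, -1.487712) = -2.205350
  y ← -1.200000 + 0.37·(-2.205350) = -2.015979
x=0.370000, y=-2.015979:
  k1 = f(0.370000, -2.015979) = -4.019307
  k2 = f(0.555000, -2.759551) = -7.669333
  y ← -2.015979 + 0.37·(-7.669333) = -4.853633
y(0.74) ≈ -4.8536

-4.8536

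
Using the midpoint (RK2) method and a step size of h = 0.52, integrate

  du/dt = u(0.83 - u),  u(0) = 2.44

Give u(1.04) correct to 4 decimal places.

Midpoint: k1 = f(t_n, u_n); k2 = f(t_n + h/2, u_n + (h/2)·k1); u_{n+1} = u_n + h·k2.
t=0.000000, u=2.440000:
  k1 = f(0.000000, 2.440000) = -3.928400
  k2 = f(0.260000, 1.418616) = -0.835020
  u ← 2.440000 + 0.52·(-0.835020) = 2.005790
t=0.520000, u=2.005790:
  k1 = f(0.520000, 2.005790) = -2.358386
  k2 = f(0.780000, 1.392609) = -0.783495
  u ← 2.005790 + 0.52·(-0.783495) = 1.598372
u(1.04) ≈ 1.5984

1.5984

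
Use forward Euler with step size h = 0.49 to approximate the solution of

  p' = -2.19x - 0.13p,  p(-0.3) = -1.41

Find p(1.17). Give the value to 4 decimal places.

-1.7957

Euler: p_{n+1} = p_n + h·f(x_n, p_n).
x=-0.300000, p=-1.410000: f=0.840300 → p ← -1.410000 + 0.49·0.840300 = -0.998253
x=0.190000, p=-0.998253: f=-0.286327 → p ← -0.998253 + 0.49·(-0.286327) = -1.138553
x=0.680000, p=-1.138553: f=-1.341188 → p ← -1.138553 + 0.49·(-1.341188) = -1.795735
p(1.17) ≈ -1.7957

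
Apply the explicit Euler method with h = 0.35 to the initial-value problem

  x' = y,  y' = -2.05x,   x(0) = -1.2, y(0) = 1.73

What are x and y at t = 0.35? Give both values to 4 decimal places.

Euler on (x,y): x_{n+1} = x_n + h·x', y_{n+1} = y_n + h·y'.
0.000000: (-1.200000, 1.730000); f=(1.730000, 2.460000) → (-0.594500, 2.591000)
(x(0.35), y(0.35)) ≈ (-0.5945, 2.5910)

-0.5945, 2.5910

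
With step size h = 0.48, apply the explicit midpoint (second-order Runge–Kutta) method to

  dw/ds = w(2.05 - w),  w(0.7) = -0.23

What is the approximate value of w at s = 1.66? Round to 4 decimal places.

-2.2131

Midpoint: k1 = f(s_n, w_n); k2 = f(s_n + h/2, w_n + (h/2)·k1); w_{n+1} = w_n + h·k2.
s=0.700000, w=-0.230000:
  k1 = f(0.700000, -0.230000) = -0.524400
  k2 = f(0.940000, -0.355856) = -0.856138
  w ← -0.230000 + 0.48·(-0.856138) = -0.640946
s=1.180000, w=-0.640946:
  k1 = f(1.180000, -0.640946) = -1.724752
  k2 = f(1.420000, -1.054887) = -3.275305
  w ← -0.640946 + 0.48·(-3.275305) = -2.213093
w(1.66) ≈ -2.2131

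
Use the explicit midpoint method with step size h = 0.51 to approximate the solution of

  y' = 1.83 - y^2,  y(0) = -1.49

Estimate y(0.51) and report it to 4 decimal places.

Midpoint: k1 = f(x_n, y_n); k2 = f(x_n + h/2, y_n + (h/2)·k1); y_{n+1} = y_n + h·k2.
x=0.000000, y=-1.490000:
  k1 = f(0.000000, -1.490000) = -0.390100
  k2 = f(0.255000, -1.589476) = -0.696432
  y ← -1.490000 + 0.51·(-0.696432) = -1.845181
y(0.51) ≈ -1.8452

-1.8452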